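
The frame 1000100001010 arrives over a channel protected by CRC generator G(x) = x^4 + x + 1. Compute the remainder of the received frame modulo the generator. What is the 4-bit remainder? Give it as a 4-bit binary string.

0000

Modulo-2 division of 1000100001010 by 10011:
  pos 0: 10001 XOR 10011 = 00010
  pos 3: 10000 XOR 10011 = 00011
  pos 6: 11010 XOR 10011 = 01001
  pos 7: 10011 XOR 10011 = 00000
Remainder = 0000 (zero — the frame passes the CRC check).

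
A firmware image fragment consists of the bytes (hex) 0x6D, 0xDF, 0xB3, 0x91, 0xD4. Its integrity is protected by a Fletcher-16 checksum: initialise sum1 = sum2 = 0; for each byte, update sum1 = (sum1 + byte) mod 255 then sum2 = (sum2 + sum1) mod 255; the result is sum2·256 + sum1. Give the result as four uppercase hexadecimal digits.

Running sums (mod 255):
  after byte 0 (0x6D): sum1=109, sum2=109
  after byte 1 (0xDF): sum1=77, sum2=186
  after byte 2 (0xB3): sum1=1, sum2=187
  after byte 3 (0x91): sum1=146, sum2=78
  after byte 4 (0xD4): sum1=103, sum2=181
Checksum = sum2·256 + sum1 = 181·256 + 103 = 46439 = 0xB567.

B567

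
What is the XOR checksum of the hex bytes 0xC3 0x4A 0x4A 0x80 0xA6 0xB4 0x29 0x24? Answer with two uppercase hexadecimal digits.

5C

XOR the bytes together:
  start with 0xC3
  0xC3 ⊕ 0x4A = 0x89
  0x89 ⊕ 0x4A = 0xC3
  0xC3 ⊕ 0x80 = 0x43
  0x43 ⊕ 0xA6 = 0xE5
  0xE5 ⊕ 0xB4 = 0x51
  0x51 ⊕ 0x29 = 0x78
  0x78 ⊕ 0x24 = 0x5C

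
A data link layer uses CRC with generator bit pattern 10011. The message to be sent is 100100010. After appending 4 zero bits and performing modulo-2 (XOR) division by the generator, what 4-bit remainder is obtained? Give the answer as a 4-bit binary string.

Append 4 zeros: 1001000100000. Divide by 10011 (XOR where the leading bit is 1):
  pos 0: 10010 XOR 10011 = 00001
  pos 4: 10010 XOR 10011 = 00001
  pos 8: 10000 XOR 10011 = 00011
Remainder (last 4 bits) = 0011. This is the CRC / FCS.

0011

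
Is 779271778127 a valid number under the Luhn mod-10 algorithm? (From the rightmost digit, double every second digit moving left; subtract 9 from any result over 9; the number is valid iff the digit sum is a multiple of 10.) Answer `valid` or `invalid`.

valid

From the right, keep odd positions and double even positions (subtract 9 from any doubled value over 9):
  doubled (positions 2,4,...): 4 7 5 5 9 5 → sum 35
  kept (positions 1,3,...): 7 1 7 1 2 7 → sum 25
Total = 60.
60 mod 10 = 0, so the number is valid.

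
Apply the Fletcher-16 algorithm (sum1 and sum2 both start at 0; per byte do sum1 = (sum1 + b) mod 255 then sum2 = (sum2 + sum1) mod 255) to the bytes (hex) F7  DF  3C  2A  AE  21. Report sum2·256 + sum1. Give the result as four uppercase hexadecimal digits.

Running sums (mod 255):
  after byte 0 (F7): sum1=247, sum2=247
  after byte 1 (DF): sum1=215, sum2=207
  after byte 2 (3C): sum1=20, sum2=227
  after byte 3 (2A): sum1=62, sum2=34
  after byte 4 (AE): sum1=236, sum2=15
  after byte 5 (21): sum1=14, sum2=29
Checksum = sum2·256 + sum1 = 29·256 + 14 = 7438 = 0x1D0E.

1D0E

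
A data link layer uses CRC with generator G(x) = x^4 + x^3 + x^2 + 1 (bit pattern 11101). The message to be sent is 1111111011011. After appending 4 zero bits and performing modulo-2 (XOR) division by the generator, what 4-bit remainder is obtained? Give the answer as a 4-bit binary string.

Append 4 zeros: 11111110110110000. Divide by 11101 (XOR where the leading bit is 1):
  pos 0: 11111 XOR 11101 = 00010
  pos 3: 10110 XOR 11101 = 01011
  pos 4: 10111 XOR 11101 = 01010
  pos 5: 10101 XOR 11101 = 01000
  pos 6: 10000 XOR 11101 = 01101
  pos 7: 11011 XOR 11101 = 00110
  pos 9: 11010 XOR 11101 = 00111
  pos 11: 11100 XOR 11101 = 00001
Remainder (last 4 bits) = 0010. This is the CRC / FCS.

0010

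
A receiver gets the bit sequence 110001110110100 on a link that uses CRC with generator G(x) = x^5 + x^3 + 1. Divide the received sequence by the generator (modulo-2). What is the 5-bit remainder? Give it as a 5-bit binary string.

Modulo-2 division of 110001110110100 by 101001:
  pos 0: 110001 XOR 101001 = 011000
  pos 1: 110001 XOR 101001 = 011000
  pos 2: 110001 XOR 101001 = 011000
  pos 3: 110000 XOR 101001 = 011001
  pos 4: 110011 XOR 101001 = 011010
  pos 5: 110101 XOR 101001 = 011100
  pos 6: 111000 XOR 101001 = 010001
  pos 7: 100011 XOR 101001 = 001010
  pos 9: 101000 XOR 101001 = 000001
Remainder = 00001 (nonzero — an error is detected).

00001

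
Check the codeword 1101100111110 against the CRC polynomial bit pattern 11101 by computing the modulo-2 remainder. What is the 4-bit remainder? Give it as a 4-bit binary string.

1000

Modulo-2 division of 1101100111110 by 11101:
  pos 0: 11011 XOR 11101 = 00110
  pos 2: 11000 XOR 11101 = 00101
  pos 4: 10111 XOR 11101 = 01010
  pos 5: 10101 XOR 11101 = 01000
  pos 6: 10001 XOR 11101 = 01100
  pos 7: 11001 XOR 11101 = 00100
Remainder = 1000 (nonzero — an error is detected).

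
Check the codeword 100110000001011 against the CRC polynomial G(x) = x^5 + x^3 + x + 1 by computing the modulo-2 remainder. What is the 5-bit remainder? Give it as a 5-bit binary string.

00000

Modulo-2 division of 100110000001011 by 101011:
  pos 0: 100110 XOR 101011 = 001101
  pos 2: 110100 XOR 101011 = 011111
  pos 3: 111110 XOR 101011 = 010101
  pos 4: 101010 XOR 101011 = 000001
  pos 9: 101011 XOR 101011 = 000000
Remainder = 00000 (zero — the frame passes the CRC check).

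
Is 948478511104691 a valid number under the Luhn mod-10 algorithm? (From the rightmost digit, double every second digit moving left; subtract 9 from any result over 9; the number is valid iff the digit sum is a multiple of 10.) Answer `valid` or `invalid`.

invalid

From the right, keep odd positions and double even positions (subtract 9 from any doubled value over 9):
  doubled (positions 2,4,...): 9 8 2 2 7 8 8 → sum 44
  kept (positions 1,3,...): 1 6 0 1 5 7 8 9 → sum 37
Total = 81.
81 mod 10 = 1, so the number is invalid.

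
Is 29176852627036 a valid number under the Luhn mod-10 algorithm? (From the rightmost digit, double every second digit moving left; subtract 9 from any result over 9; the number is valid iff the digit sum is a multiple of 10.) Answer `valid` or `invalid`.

From the right, keep odd positions and double even positions (subtract 9 from any doubled value over 9):
  doubled (positions 2,4,...): 6 5 3 1 3 2 4 → sum 24
  kept (positions 1,3,...): 6 0 2 2 8 7 9 → sum 34
Total = 58.
58 mod 10 = 8, so the number is invalid.

invalid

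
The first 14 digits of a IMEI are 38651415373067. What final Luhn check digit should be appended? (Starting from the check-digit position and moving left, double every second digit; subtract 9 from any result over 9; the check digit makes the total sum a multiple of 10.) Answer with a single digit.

0

Partial digits right→left: 7 6 0 3 7 3 5 1 4 1 5 6 8 3
Double every second digit counting from the check-digit position (so the 1st, 3rd, 5th, ... of the partial from the right).
  doubled (with −9 where >9): 5 0 5 1 8 1 7 → sum 27
  kept as-is: 6 3 3 1 1 6 3 → sum 23
Total = 27 + 23 = 50.
Check digit = (10 − (50 mod 10)) mod 10 = 0.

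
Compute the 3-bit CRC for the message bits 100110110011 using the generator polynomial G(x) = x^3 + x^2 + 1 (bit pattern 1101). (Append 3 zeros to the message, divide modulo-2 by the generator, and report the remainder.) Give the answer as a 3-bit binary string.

010

Append 3 zeros: 100110110011000. Divide by 1101 (XOR where the leading bit is 1):
  pos 0: 1001 XOR 1101 = 0100
  pos 1: 1001 XOR 1101 = 0100
  pos 2: 1000 XOR 1101 = 0101
  pos 3: 1011 XOR 1101 = 0110
  pos 4: 1101 XOR 1101 = 0000
  pos 10: 1100 XOR 1101 = 0001
Remainder (last 3 bits) = 010. This is the CRC / FCS.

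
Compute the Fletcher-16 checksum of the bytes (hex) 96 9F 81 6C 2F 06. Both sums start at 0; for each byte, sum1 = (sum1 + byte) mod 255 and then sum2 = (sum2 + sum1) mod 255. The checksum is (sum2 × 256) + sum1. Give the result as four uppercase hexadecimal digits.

Running sums (mod 255):
  after byte 0 (96): sum1=150, sum2=150
  after byte 1 (9F): sum1=54, sum2=204
  after byte 2 (81): sum1=183, sum2=132
  after byte 3 (6C): sum1=36, sum2=168
  after byte 4 (2F): sum1=83, sum2=251
  after byte 5 (06): sum1=89, sum2=85
Checksum = sum2·256 + sum1 = 85·256 + 89 = 21849 = 0x5559.

5559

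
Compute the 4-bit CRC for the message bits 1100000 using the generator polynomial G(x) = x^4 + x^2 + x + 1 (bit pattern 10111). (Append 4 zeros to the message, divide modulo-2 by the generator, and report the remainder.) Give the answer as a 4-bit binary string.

Append 4 zeros: 11000000000. Divide by 10111 (XOR where the leading bit is 1):
  pos 0: 11000 XOR 10111 = 01111
  pos 1: 11110 XOR 10111 = 01001
  pos 2: 10010 XOR 10111 = 00101
  pos 4: 10100 XOR 10111 = 00011
Remainder (last 4 bits) = 1100. This is the CRC / FCS.

1100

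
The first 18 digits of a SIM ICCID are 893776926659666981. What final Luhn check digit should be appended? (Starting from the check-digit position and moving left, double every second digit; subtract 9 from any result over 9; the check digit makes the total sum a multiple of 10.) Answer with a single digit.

5

Partial digits right→left: 1 8 9 6 6 6 9 5 6 6 2 9 6 7 7 3 9 8
Double every second digit counting from the check-digit position (so the 1st, 3rd, 5th, ... of the partial from the right).
  doubled (with −9 where >9): 2 9 3 9 3 4 3 5 9 → sum 47
  kept as-is: 8 6 6 5 6 9 7 3 8 → sum 58
Total = 47 + 58 = 105.
Check digit = (10 − (105 mod 10)) mod 10 = 5.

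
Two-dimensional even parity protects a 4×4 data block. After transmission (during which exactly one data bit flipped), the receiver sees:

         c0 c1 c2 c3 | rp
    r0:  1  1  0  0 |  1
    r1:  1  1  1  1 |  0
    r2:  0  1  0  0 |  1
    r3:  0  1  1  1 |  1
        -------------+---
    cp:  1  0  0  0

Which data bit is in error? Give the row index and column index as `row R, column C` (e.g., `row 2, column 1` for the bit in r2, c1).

Recompute each row's even parity and compare to rp:
  r0: data parity 0, sent rp 1 → mismatch
  r1: data parity 0, sent rp 0 → ok
  r2: data parity 1, sent rp 1 → ok
  r3: data parity 1, sent rp 1 → ok
Recompute each column's even parity and compare to cp:
  c0: data parity 0, sent cp 1 → mismatch
  c1: data parity 0, sent cp 0 → ok
  c2: data parity 0, sent cp 0 → ok
  c3: data parity 0, sent cp 0 → ok
Exactly one row (r0) and one column (c0) fail → the flipped bit is at their intersection.

row 0, column 0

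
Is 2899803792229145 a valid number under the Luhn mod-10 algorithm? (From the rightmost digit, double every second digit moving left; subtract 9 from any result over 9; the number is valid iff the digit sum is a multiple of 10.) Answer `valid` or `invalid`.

From the right, keep odd positions and double even positions (subtract 9 from any doubled value over 9):
  doubled (positions 2,4,...): 8 9 4 9 6 7 9 4 → sum 56
  kept (positions 1,3,...): 5 1 2 2 7 0 9 8 → sum 34
Total = 90.
90 mod 10 = 0, so the number is valid.

valid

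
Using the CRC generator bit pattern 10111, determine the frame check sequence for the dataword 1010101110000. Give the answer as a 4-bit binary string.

Append 4 zeros: 10101011100000000. Divide by 10111 (XOR where the leading bit is 1):
  pos 0: 10101 XOR 10111 = 00010
  pos 3: 10011 XOR 10111 = 00100
  pos 5: 10010 XOR 10111 = 00101
  pos 7: 10100 XOR 10111 = 00011
  pos 10: 11000 XOR 10111 = 01111
  pos 11: 11110 XOR 10111 = 01001
  pos 12: 10010 XOR 10111 = 00101
Remainder (last 4 bits) = 0101. This is the CRC / FCS.

0101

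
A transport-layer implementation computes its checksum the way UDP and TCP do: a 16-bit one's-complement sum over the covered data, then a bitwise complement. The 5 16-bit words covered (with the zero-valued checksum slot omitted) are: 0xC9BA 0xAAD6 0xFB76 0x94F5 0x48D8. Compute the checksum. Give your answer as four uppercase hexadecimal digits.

One's-complement addition (fold any carry out of bit 15 back into bit 0):
  0xC9BA + 0xAAD6 = 0x17490 → wrap carry → 0x7491
  0x7491 + 0xFB76 = 0x17007 → wrap carry → 0x7008
  0x7008 + 0x94F5 = 0x104FD → wrap carry → 0x04FE
  0x04FE + 0x48D8 = 0x04DD6
One's-complement sum = 0x4DD6.
Checksum = ~0x4DD6 & 0xFFFF = 0xB229.

B229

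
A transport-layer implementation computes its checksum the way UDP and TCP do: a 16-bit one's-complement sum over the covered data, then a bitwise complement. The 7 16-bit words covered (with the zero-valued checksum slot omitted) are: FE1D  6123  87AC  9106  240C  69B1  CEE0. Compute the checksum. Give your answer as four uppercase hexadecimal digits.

One's-complement addition (fold any carry out of bit 15 back into bit 0):
  0xFE1D + 0x6123 = 0x15F40 → wrap carry → 0x5F41
  0x5F41 + 0x87AC = 0x0E6ED
  0xE6ED + 0x9106 = 0x177F3 → wrap carry → 0x77F4
  0x77F4 + 0x240C = 0x09C00
  0x9C00 + 0x69B1 = 0x105B1 → wrap carry → 0x05B2
  0x05B2 + 0xCEE0 = 0x0D492
One's-complement sum = 0xD492.
Checksum = ~0xD492 & 0xFFFF = 0x2B6D.

2B6D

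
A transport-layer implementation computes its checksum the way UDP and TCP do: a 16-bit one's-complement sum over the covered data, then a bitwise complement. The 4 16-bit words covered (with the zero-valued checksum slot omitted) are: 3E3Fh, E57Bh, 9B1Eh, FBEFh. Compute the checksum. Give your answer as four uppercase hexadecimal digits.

One's-complement addition (fold any carry out of bit 15 back into bit 0):
  0x3E3F + 0xE57B = 0x123BA → wrap carry → 0x23BB
  0x23BB + 0x9B1E = 0x0BED9
  0xBED9 + 0xFBEF = 0x1BAC8 → wrap carry → 0xBAC9
One's-complement sum = 0xBAC9.
Checksum = ~0xBAC9 & 0xFFFF = 0x4536.

4536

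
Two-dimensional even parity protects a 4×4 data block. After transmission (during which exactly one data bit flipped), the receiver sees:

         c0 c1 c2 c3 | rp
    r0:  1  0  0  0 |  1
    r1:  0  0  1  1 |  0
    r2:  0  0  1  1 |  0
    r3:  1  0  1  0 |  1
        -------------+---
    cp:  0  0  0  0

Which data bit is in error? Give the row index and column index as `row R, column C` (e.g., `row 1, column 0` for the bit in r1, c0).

row 3, column 2

Recompute each row's even parity and compare to rp:
  r0: data parity 1, sent rp 1 → ok
  r1: data parity 0, sent rp 0 → ok
  r2: data parity 0, sent rp 0 → ok
  r3: data parity 0, sent rp 1 → mismatch
Recompute each column's even parity and compare to cp:
  c0: data parity 0, sent cp 0 → ok
  c1: data parity 0, sent cp 0 → ok
  c2: data parity 1, sent cp 0 → mismatch
  c3: data parity 0, sent cp 0 → ok
Exactly one row (r3) and one column (c2) fail → the flipped bit is at their intersection.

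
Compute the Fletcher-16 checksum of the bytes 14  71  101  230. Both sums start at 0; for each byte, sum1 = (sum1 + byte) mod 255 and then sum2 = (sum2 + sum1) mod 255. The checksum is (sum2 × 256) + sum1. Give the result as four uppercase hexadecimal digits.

Running sums (mod 255):
  after byte 0 (14): sum1=14, sum2=14
  after byte 1 (71): sum1=85, sum2=99
  after byte 2 (101): sum1=186, sum2=30
  after byte 3 (230): sum1=161, sum2=191
Checksum = sum2·256 + sum1 = 191·256 + 161 = 49057 = 0xBFA1.

BFA1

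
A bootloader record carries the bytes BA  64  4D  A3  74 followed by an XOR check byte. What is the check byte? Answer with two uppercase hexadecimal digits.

XOR the bytes together:
  start with 0xBA
  0xBA ⊕ 0x64 = 0xDE
  0xDE ⊕ 0x4D = 0x93
  0x93 ⊕ 0xA3 = 0x30
  0x30 ⊕ 0x74 = 0x44

44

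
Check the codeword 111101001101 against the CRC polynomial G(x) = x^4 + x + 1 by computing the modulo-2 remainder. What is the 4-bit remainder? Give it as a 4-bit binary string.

0111

Modulo-2 division of 111101001101 by 10011:
  pos 0: 11110 XOR 10011 = 01101
  pos 1: 11011 XOR 10011 = 01000
  pos 2: 10000 XOR 10011 = 00011
  pos 5: 11011 XOR 10011 = 01000
  pos 6: 10000 XOR 10011 = 00011
Remainder = 0111 (nonzero — an error is detected).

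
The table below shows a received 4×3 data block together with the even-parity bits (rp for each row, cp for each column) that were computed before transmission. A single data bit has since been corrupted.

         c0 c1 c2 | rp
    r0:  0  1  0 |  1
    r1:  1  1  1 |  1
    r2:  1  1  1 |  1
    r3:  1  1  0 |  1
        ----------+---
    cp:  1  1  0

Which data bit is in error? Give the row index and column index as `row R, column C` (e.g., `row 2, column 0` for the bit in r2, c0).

Recompute each row's even parity and compare to rp:
  r0: data parity 1, sent rp 1 → ok
  r1: data parity 1, sent rp 1 → ok
  r2: data parity 1, sent rp 1 → ok
  r3: data parity 0, sent rp 1 → mismatch
Recompute each column's even parity and compare to cp:
  c0: data parity 1, sent cp 1 → ok
  c1: data parity 0, sent cp 1 → mismatch
  c2: data parity 0, sent cp 0 → ok
Exactly one row (r3) and one column (c1) fail → the flipped bit is at their intersection.

row 3, column 1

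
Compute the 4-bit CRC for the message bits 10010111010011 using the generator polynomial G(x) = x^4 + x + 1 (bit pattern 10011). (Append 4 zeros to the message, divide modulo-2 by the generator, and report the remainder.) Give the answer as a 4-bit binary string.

1011

Append 4 zeros: 100101110100110000. Divide by 10011 (XOR where the leading bit is 1):
  pos 0: 10010 XOR 10011 = 00001
  pos 4: 11110 XOR 10011 = 01101
  pos 5: 11011 XOR 10011 = 01000
  pos 6: 10000 XOR 10011 = 00011
  pos 9: 11011 XOR 10011 = 01000
  pos 10: 10000 XOR 10011 = 00011
  pos 13: 11000 XOR 10011 = 01011
Remainder (last 4 bits) = 1011. This is the CRC / FCS.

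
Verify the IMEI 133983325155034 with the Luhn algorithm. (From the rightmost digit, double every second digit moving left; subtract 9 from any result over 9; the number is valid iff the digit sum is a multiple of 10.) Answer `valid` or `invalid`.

invalid

From the right, keep odd positions and double even positions (subtract 9 from any doubled value over 9):
  doubled (positions 2,4,...): 6 1 2 4 6 9 6 → sum 34
  kept (positions 1,3,...): 4 0 5 5 3 8 3 1 → sum 29
Total = 63.
63 mod 10 = 3, so the number is invalid.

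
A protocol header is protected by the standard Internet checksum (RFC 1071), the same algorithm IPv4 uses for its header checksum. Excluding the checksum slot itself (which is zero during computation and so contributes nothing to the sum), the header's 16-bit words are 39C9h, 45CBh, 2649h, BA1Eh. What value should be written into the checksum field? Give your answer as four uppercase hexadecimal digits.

A003

One's-complement addition (fold any carry out of bit 15 back into bit 0):
  0x39C9 + 0x45CB = 0x07F94
  0x7F94 + 0x2649 = 0x0A5DD
  0xA5DD + 0xBA1E = 0x15FFB → wrap carry → 0x5FFC
One's-complement sum = 0x5FFC.
Checksum = ~0x5FFC & 0xFFFF = 0xA003.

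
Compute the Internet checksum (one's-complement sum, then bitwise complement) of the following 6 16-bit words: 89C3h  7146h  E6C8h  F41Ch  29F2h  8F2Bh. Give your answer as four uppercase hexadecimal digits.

One's-complement addition (fold any carry out of bit 15 back into bit 0):
  0x89C3 + 0x7146 = 0x0FB09
  0xFB09 + 0xE6C8 = 0x1E1D1 → wrap carry → 0xE1D2
  0xE1D2 + 0xF41C = 0x1D5EE → wrap carry → 0xD5EF
  0xD5EF + 0x29F2 = 0x0FFE1
  0xFFE1 + 0x8F2B = 0x18F0C → wrap carry → 0x8F0D
One's-complement sum = 0x8F0D.
Checksum = ~0x8F0D & 0xFFFF = 0x70F2.

70F2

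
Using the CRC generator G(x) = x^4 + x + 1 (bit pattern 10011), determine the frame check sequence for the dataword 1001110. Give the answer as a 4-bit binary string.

0110

Append 4 zeros: 10011100000. Divide by 10011 (XOR where the leading bit is 1):
  pos 0: 10011 XOR 10011 = 00000
  pos 5: 10000 XOR 10011 = 00011
Remainder (last 4 bits) = 0110. This is the CRC / FCS.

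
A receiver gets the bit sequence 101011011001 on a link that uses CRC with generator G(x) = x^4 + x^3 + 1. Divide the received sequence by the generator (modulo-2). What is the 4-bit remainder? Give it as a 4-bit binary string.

Modulo-2 division of 101011011001 by 11001:
  pos 0: 10101 XOR 11001 = 01100
  pos 1: 11001 XOR 11001 = 00000
  pos 7: 11001 XOR 11001 = 00000
Remainder = 0000 (zero — the frame passes the CRC check).

0000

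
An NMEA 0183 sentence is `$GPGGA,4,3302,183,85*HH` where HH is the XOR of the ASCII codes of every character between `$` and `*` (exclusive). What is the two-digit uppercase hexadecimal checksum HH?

XOR the ASCII codes of the payload characters:
  'G' = 0x47 → acc = 0x47
  'P' = 0x50 → acc = 0x17
  'G' = 0x47 → acc = 0x50
  'G' = 0x47 → acc = 0x17
  'A' = 0x41 → acc = 0x56
  ',' = 0x2C → acc = 0x7A
  '4' = 0x34 → acc = 0x4E
  ',' = 0x2C → acc = 0x62
  '3' = 0x33 → acc = 0x51
  '3' = 0x33 → acc = 0x62
  '0' = 0x30 → acc = 0x52
  '2' = 0x32 → acc = 0x60
  ',' = 0x2C → acc = 0x4C
  '1' = 0x31 → acc = 0x7D
  '8' = 0x38 → acc = 0x45
  '3' = 0x33 → acc = 0x76
  ',' = 0x2C → acc = 0x5A
  '8' = 0x38 → acc = 0x62
  '5' = 0x35 → acc = 0x57
Checksum = 0x57.

57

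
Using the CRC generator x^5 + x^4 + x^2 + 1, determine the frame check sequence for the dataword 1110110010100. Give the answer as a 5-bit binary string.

Append 5 zeros: 111011001010000000. Divide by 110101 (XOR where the leading bit is 1):
  pos 0: 111011 XOR 110101 = 001110
  pos 2: 111000 XOR 110101 = 001101
  pos 4: 110110 XOR 110101 = 000011
  pos 8: 111000 XOR 110101 = 001101
  pos 10: 110100 XOR 110101 = 000001
Remainder (last 5 bits) = 00100. This is the CRC / FCS.

00100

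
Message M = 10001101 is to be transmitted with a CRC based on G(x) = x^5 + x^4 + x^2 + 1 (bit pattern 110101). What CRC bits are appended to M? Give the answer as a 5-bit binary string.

Append 5 zeros: 1000110100000. Divide by 110101 (XOR where the leading bit is 1):
  pos 0: 100011 XOR 110101 = 010110
  pos 1: 101100 XOR 110101 = 011001
  pos 2: 110011 XOR 110101 = 000110
  pos 5: 110000 XOR 110101 = 000101
Remainder (last 5 bits) = 10100. This is the CRC / FCS.

10100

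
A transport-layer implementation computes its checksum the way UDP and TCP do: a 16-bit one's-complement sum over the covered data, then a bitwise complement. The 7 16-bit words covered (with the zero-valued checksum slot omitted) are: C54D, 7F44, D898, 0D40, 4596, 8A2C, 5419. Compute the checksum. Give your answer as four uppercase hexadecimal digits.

One's-complement addition (fold any carry out of bit 15 back into bit 0):
  0xC54D + 0x7F44 = 0x14491 → wrap carry → 0x4492
  0x4492 + 0xD898 = 0x11D2A → wrap carry → 0x1D2B
  0x1D2B + 0x0D40 = 0x02A6B
  0x2A6B + 0x4596 = 0x07001
  0x7001 + 0x8A2C = 0x0FA2D
  0xFA2D + 0x5419 = 0x14E46 → wrap carry → 0x4E47
One's-complement sum = 0x4E47.
Checksum = ~0x4E47 & 0xFFFF = 0xB1B8.

B1B8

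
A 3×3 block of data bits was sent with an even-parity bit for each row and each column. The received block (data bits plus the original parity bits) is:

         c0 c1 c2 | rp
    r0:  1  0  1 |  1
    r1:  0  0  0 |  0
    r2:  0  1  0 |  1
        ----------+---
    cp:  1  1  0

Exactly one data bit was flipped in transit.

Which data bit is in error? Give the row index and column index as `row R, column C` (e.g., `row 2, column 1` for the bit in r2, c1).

Recompute each row's even parity and compare to rp:
  r0: data parity 0, sent rp 1 → mismatch
  r1: data parity 0, sent rp 0 → ok
  r2: data parity 1, sent rp 1 → ok
Recompute each column's even parity and compare to cp:
  c0: data parity 1, sent cp 1 → ok
  c1: data parity 1, sent cp 1 → ok
  c2: data parity 1, sent cp 0 → mismatch
Exactly one row (r0) and one column (c2) fail → the flipped bit is at their intersection.

row 0, column 2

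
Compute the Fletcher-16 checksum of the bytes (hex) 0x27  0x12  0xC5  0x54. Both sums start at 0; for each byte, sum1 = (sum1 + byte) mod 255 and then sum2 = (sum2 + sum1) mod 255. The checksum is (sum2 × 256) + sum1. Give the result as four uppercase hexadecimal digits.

B253

Running sums (mod 255):
  after byte 0 (0x27): sum1=39, sum2=39
  after byte 1 (0x12): sum1=57, sum2=96
  after byte 2 (0xC5): sum1=254, sum2=95
  after byte 3 (0x54): sum1=83, sum2=178
Checksum = sum2·256 + sum1 = 178·256 + 83 = 45651 = 0xB253.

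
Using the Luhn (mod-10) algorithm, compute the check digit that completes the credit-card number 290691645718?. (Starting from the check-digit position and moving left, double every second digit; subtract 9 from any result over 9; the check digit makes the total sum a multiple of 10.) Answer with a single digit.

3

Partial digits right→left: 8 1 7 5 4 6 1 9 6 0 9 2
Double every second digit counting from the check-digit position (so the 1st, 3rd, 5th, ... of the partial from the right).
  doubled (with −9 where >9): 7 5 8 2 3 9 → sum 34
  kept as-is: 1 5 6 9 0 2 → sum 23
Total = 34 + 23 = 57.
Check digit = (10 − (57 mod 10)) mod 10 = 3.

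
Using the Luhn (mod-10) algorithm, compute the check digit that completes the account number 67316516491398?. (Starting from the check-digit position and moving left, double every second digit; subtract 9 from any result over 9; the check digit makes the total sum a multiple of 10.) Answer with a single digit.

Partial digits right→left: 8 9 3 1 9 4 6 1 5 6 1 3 7 6
Double every second digit counting from the check-digit position (so the 1st, 3rd, 5th, ... of the partial from the right).
  doubled (with −9 where >9): 7 6 9 3 1 2 5 → sum 33
  kept as-is: 9 1 4 1 6 3 6 → sum 30
Total = 33 + 30 = 63.
Check digit = (10 − (63 mod 10)) mod 10 = 7.

7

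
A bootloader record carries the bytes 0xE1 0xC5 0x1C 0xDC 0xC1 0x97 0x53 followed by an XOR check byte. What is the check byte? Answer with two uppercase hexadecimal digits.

XOR the bytes together:
  start with 0xE1
  0xE1 ⊕ 0xC5 = 0x24
  0x24 ⊕ 0x1C = 0x38
  0x38 ⊕ 0xDC = 0xE4
  0xE4 ⊕ 0xC1 = 0x25
  0x25 ⊕ 0x97 = 0xB2
  0xB2 ⊕ 0x53 = 0xE1

E1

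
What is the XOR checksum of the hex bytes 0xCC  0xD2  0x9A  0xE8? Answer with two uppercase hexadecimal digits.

6C

XOR the bytes together:
  start with 0xCC
  0xCC ⊕ 0xD2 = 0x1E
  0x1E ⊕ 0x9A = 0x84
  0x84 ⊕ 0xE8 = 0x6C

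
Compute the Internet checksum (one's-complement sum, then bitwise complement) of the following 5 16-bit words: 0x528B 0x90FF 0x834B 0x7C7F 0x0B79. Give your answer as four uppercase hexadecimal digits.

One's-complement addition (fold any carry out of bit 15 back into bit 0):
  0x528B + 0x90FF = 0x0E38A
  0xE38A + 0x834B = 0x166D5 → wrap carry → 0x66D6
  0x66D6 + 0x7C7F = 0x0E355
  0xE355 + 0x0B79 = 0x0EECE
One's-complement sum = 0xEECE.
Checksum = ~0xEECE & 0xFFFF = 0x1131.

1131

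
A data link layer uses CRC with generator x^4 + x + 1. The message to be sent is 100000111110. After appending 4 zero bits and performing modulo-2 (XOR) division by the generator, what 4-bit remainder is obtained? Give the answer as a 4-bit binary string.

1111

Append 4 zeros: 1000001111100000. Divide by 10011 (XOR where the leading bit is 1):
  pos 0: 10000 XOR 10011 = 00011
  pos 3: 11011 XOR 10011 = 01000
  pos 4: 10001 XOR 10011 = 00010
  pos 7: 10110 XOR 10011 = 00101
  pos 9: 10100 XOR 10011 = 00111
  pos 11: 11100 XOR 10011 = 01111
Remainder (last 4 bits) = 1111. This is the CRC / FCS.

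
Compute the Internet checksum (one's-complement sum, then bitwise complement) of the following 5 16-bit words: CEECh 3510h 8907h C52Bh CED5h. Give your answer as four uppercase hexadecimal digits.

One's-complement addition (fold any carry out of bit 15 back into bit 0):
  0xCEEC + 0x3510 = 0x103FC → wrap carry → 0x03FD
  0x03FD + 0x8907 = 0x08D04
  0x8D04 + 0xC52B = 0x1522F → wrap carry → 0x5230
  0x5230 + 0xCED5 = 0x12105 → wrap carry → 0x2106
One's-complement sum = 0x2106.
Checksum = ~0x2106 & 0xFFFF = 0xDEF9.

DEF9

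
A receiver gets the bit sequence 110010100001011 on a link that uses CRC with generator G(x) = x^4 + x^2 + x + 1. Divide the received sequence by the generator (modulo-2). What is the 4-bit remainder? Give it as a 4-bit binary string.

1011

Modulo-2 division of 110010100001011 by 10111:
  pos 0: 11001 XOR 10111 = 01110
  pos 1: 11100 XOR 10111 = 01011
  pos 2: 10111 XOR 10111 = 00000
Remainder = 1011 (nonzero — an error is detected).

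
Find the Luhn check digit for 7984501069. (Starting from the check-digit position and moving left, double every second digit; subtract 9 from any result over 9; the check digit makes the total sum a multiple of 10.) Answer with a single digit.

Partial digits right→left: 9 6 0 1 0 5 4 8 9 7
Double every second digit counting from the check-digit position (so the 1st, 3rd, 5th, ... of the partial from the right).
  doubled (with −9 where >9): 9 0 0 8 9 → sum 26
  kept as-is: 6 1 5 8 7 → sum 27
Total = 26 + 27 = 53.
Check digit = (10 − (53 mod 10)) mod 10 = 7.

7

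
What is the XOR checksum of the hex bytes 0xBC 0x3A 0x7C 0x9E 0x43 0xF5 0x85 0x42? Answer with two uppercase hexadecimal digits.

15

XOR the bytes together:
  start with 0xBC
  0xBC ⊕ 0x3A = 0x86
  0x86 ⊕ 0x7C = 0xFA
  0xFA ⊕ 0x9E = 0x64
  0x64 ⊕ 0x43 = 0x27
  0x27 ⊕ 0xF5 = 0xD2
  0xD2 ⊕ 0x85 = 0x57
  0x57 ⊕ 0x42 = 0x15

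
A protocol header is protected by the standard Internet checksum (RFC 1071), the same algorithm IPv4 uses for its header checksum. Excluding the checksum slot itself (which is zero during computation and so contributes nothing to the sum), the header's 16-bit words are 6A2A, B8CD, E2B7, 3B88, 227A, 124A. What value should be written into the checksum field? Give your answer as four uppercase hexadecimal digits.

One's-complement addition (fold any carry out of bit 15 back into bit 0):
  0x6A2A + 0xB8CD = 0x122F7 → wrap carry → 0x22F8
  0x22F8 + 0xE2B7 = 0x105AF → wrap carry → 0x05B0
  0x05B0 + 0x3B88 = 0x04138
  0x4138 + 0x227A = 0x063B2
  0x63B2 + 0x124A = 0x075FC
One's-complement sum = 0x75FC.
Checksum = ~0x75FC & 0xFFFF = 0x8A03.

8A03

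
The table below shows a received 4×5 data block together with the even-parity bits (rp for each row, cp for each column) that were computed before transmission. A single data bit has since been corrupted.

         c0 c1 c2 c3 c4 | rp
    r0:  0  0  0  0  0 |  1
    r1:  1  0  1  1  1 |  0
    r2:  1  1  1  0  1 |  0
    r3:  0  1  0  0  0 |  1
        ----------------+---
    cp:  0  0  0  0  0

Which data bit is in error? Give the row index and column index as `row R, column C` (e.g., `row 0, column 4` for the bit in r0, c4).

row 0, column 3

Recompute each row's even parity and compare to rp:
  r0: data parity 0, sent rp 1 → mismatch
  r1: data parity 0, sent rp 0 → ok
  r2: data parity 0, sent rp 0 → ok
  r3: data parity 1, sent rp 1 → ok
Recompute each column's even parity and compare to cp:
  c0: data parity 0, sent cp 0 → ok
  c1: data parity 0, sent cp 0 → ok
  c2: data parity 0, sent cp 0 → ok
  c3: data parity 1, sent cp 0 → mismatch
  c4: data parity 0, sent cp 0 → ok
Exactly one row (r0) and one column (c3) fail → the flipped bit is at their intersection.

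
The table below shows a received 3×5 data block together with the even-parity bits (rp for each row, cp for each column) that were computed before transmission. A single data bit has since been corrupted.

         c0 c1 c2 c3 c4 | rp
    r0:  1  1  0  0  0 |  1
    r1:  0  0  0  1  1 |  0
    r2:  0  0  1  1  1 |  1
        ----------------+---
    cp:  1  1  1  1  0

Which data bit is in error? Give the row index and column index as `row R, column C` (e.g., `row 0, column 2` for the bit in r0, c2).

Recompute each row's even parity and compare to rp:
  r0: data parity 0, sent rp 1 → mismatch
  r1: data parity 0, sent rp 0 → ok
  r2: data parity 1, sent rp 1 → ok
Recompute each column's even parity and compare to cp:
  c0: data parity 1, sent cp 1 → ok
  c1: data parity 1, sent cp 1 → ok
  c2: data parity 1, sent cp 1 → ok
  c3: data parity 0, sent cp 1 → mismatch
  c4: data parity 0, sent cp 0 → ok
Exactly one row (r0) and one column (c3) fail → the flipped bit is at their intersection.

row 0, column 3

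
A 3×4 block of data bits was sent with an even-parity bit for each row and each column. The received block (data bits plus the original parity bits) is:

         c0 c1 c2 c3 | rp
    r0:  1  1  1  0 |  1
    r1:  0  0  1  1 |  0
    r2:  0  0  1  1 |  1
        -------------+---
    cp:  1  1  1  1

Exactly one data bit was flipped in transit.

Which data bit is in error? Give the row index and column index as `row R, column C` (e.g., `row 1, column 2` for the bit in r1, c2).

row 2, column 3

Recompute each row's even parity and compare to rp:
  r0: data parity 1, sent rp 1 → ok
  r1: data parity 0, sent rp 0 → ok
  r2: data parity 0, sent rp 1 → mismatch
Recompute each column's even parity and compare to cp:
  c0: data parity 1, sent cp 1 → ok
  c1: data parity 1, sent cp 1 → ok
  c2: data parity 1, sent cp 1 → ok
  c3: data parity 0, sent cp 1 → mismatch
Exactly one row (r2) and one column (c3) fail → the flipped bit is at their intersection.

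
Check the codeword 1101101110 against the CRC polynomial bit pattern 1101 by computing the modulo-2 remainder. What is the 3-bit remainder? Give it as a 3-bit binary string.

Modulo-2 division of 1101101110 by 1101:
  pos 0: 1101 XOR 1101 = 0000
  pos 4: 1011 XOR 1101 = 0110
  pos 5: 1101 XOR 1101 = 0000
Remainder = 000 (zero — the frame passes the CRC check).

000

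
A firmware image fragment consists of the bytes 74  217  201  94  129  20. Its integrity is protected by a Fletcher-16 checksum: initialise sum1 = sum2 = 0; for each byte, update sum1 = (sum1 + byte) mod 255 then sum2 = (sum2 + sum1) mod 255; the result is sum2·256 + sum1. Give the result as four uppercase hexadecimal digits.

Running sums (mod 255):
  after byte 0 (74): sum1=74, sum2=74
  after byte 1 (217): sum1=36, sum2=110
  after byte 2 (201): sum1=237, sum2=92
  after byte 3 (94): sum1=76, sum2=168
  after byte 4 (129): sum1=205, sum2=118
  after byte 5 (20): sum1=225, sum2=88
Checksum = sum2·256 + sum1 = 88·256 + 225 = 22753 = 0x58E1.

58E1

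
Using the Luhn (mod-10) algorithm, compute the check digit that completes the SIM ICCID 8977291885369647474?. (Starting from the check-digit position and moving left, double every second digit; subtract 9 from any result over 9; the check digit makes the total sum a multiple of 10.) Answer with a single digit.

2

Partial digits right→left: 4 7 4 7 4 6 9 6 3 5 8 8 1 9 2 7 7 9 8
Double every second digit counting from the check-digit position (so the 1st, 3rd, 5th, ... of the partial from the right).
  doubled (with −9 where >9): 8 8 8 9 6 7 2 4 5 7 → sum 64
  kept as-is: 7 7 6 6 5 8 9 7 9 → sum 64
Total = 64 + 64 = 128.
Check digit = (10 − (128 mod 10)) mod 10 = 2.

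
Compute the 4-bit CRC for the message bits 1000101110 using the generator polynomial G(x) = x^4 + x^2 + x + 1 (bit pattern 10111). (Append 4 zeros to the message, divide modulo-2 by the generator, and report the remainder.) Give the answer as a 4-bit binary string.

1011

Append 4 zeros: 10001011100000. Divide by 10111 (XOR where the leading bit is 1):
  pos 0: 10001 XOR 10111 = 00110
  pos 2: 11001 XOR 10111 = 01110
  pos 3: 11101 XOR 10111 = 01010
  pos 4: 10101 XOR 10111 = 00010
  pos 7: 10000 XOR 10111 = 00111
  pos 9: 11100 XOR 10111 = 01011
Remainder (last 4 bits) = 1011. This is the CRC / FCS.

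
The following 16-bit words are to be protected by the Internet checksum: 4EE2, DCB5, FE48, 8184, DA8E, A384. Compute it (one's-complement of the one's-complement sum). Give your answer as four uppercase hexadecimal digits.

D686

One's-complement addition (fold any carry out of bit 15 back into bit 0):
  0x4EE2 + 0xDCB5 = 0x12B97 → wrap carry → 0x2B98
  0x2B98 + 0xFE48 = 0x129E0 → wrap carry → 0x29E1
  0x29E1 + 0x8184 = 0x0AB65
  0xAB65 + 0xDA8E = 0x185F3 → wrap carry → 0x85F4
  0x85F4 + 0xA384 = 0x12978 → wrap carry → 0x2979
One's-complement sum = 0x2979.
Checksum = ~0x2979 & 0xFFFF = 0xD686.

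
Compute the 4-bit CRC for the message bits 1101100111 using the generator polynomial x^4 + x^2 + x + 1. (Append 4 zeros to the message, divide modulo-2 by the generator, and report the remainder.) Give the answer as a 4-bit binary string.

Append 4 zeros: 11011001110000. Divide by 10111 (XOR where the leading bit is 1):
  pos 0: 11011 XOR 10111 = 01100
  pos 1: 11000 XOR 10111 = 01111
  pos 2: 11110 XOR 10111 = 01001
  pos 3: 10011 XOR 10111 = 00100
  pos 5: 10011 XOR 10111 = 00100
  pos 7: 10000 XOR 10111 = 00111
  pos 9: 11100 XOR 10111 = 01011
Remainder (last 4 bits) = 1011. This is the CRC / FCS.

1011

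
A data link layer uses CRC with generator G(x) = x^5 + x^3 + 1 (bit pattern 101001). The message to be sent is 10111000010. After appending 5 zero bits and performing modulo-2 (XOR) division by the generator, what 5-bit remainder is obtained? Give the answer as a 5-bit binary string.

Append 5 zeros: 1011100001000000. Divide by 101001 (XOR where the leading bit is 1):
  pos 0: 101110 XOR 101001 = 000111
  pos 3: 111000 XOR 101001 = 010001
  pos 4: 100011 XOR 101001 = 001010
  pos 6: 101000 XOR 101001 = 000001
Remainder (last 5 bits) = 10000. This is the CRC / FCS.

10000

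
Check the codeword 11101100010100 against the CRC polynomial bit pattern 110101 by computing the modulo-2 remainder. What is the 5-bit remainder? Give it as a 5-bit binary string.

Modulo-2 division of 11101100010100 by 110101:
  pos 0: 111011 XOR 110101 = 001110
  pos 2: 111000 XOR 110101 = 001101
  pos 4: 110101 XOR 110101 = 000000
Remainder = 00100 (nonzero — an error is detected).

00100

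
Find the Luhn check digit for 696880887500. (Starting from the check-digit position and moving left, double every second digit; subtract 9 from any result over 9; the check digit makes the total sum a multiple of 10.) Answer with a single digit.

1

Partial digits right→left: 0 0 5 7 8 8 0 8 8 6 9 6
Double every second digit counting from the check-digit position (so the 1st, 3rd, 5th, ... of the partial from the right).
  doubled (with −9 where >9): 0 1 7 0 7 9 → sum 24
  kept as-is: 0 7 8 8 6 6 → sum 35
Total = 24 + 35 = 59.
Check digit = (10 − (59 mod 10)) mod 10 = 1.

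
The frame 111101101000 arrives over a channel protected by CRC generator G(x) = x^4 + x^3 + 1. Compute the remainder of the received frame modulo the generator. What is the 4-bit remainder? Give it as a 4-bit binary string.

Modulo-2 division of 111101101000 by 11001:
  pos 0: 11110 XOR 11001 = 00111
  pos 2: 11111 XOR 11001 = 00110
  pos 4: 11001 XOR 11001 = 00000
Remainder = 0000 (zero — the frame passes the CRC check).

0000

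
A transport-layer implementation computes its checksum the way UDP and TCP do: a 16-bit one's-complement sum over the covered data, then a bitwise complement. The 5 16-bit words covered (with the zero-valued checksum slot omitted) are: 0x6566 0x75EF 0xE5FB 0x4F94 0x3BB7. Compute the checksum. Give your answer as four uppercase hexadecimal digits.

B362

One's-complement addition (fold any carry out of bit 15 back into bit 0):
  0x6566 + 0x75EF = 0x0DB55
  0xDB55 + 0xE5FB = 0x1C150 → wrap carry → 0xC151
  0xC151 + 0x4F94 = 0x110E5 → wrap carry → 0x10E6
  0x10E6 + 0x3BB7 = 0x04C9D
One's-complement sum = 0x4C9D.
Checksum = ~0x4C9D & 0xFFFF = 0xB362.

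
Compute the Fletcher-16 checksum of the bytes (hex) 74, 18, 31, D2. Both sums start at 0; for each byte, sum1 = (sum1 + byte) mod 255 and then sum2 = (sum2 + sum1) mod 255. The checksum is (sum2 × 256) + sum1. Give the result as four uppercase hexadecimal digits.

Running sums (mod 255):
  after byte 0 (74): sum1=116, sum2=116
  after byte 1 (18): sum1=140, sum2=1
  after byte 2 (31): sum1=189, sum2=190
  after byte 3 (D2): sum1=144, sum2=79
Checksum = sum2·256 + sum1 = 79·256 + 144 = 20368 = 0x4F90.

4F90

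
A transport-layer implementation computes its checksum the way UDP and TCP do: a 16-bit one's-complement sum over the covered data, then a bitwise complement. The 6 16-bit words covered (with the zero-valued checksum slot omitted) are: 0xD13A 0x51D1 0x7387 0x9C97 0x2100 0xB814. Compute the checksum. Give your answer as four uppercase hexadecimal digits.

One's-complement addition (fold any carry out of bit 15 back into bit 0):
  0xD13A + 0x51D1 = 0x1230B → wrap carry → 0x230C
  0x230C + 0x7387 = 0x09693
  0x9693 + 0x9C97 = 0x1332A → wrap carry → 0x332B
  0x332B + 0x2100 = 0x0542B
  0x542B + 0xB814 = 0x10C3F → wrap carry → 0x0C40
One's-complement sum = 0x0C40.
Checksum = ~0x0C40 & 0xFFFF = 0xF3BF.

F3BF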